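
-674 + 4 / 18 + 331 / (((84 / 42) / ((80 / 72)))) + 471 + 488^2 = 2143126 / 9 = 238125.11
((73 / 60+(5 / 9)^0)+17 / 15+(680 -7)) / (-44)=-13527 / 880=-15.37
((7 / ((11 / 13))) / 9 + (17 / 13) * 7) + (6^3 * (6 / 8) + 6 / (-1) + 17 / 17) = 167.07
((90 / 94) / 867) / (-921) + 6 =25019881 / 4169981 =6.00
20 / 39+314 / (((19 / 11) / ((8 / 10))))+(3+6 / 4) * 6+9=674104 / 3705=181.94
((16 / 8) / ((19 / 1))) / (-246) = -1 / 2337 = -0.00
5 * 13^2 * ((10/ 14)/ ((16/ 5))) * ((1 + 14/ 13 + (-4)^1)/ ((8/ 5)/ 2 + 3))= -203125/ 2128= -95.45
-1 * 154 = -154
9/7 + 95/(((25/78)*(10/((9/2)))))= 47133/350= 134.67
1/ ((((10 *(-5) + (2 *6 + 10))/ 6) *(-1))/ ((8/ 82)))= 6/ 287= 0.02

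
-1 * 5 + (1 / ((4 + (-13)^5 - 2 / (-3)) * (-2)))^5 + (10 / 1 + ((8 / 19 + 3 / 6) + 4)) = 10342466465162193933433218003054617 / 1042476725931467823529077676700000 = 9.92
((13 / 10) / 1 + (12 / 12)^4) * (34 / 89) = 391 / 445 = 0.88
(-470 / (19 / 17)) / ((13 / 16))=-127840 / 247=-517.57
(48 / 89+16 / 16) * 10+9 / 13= 18611 / 1157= 16.09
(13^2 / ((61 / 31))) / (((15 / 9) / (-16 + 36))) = 62868 / 61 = 1030.62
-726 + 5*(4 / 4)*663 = 2589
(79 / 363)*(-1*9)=-237 / 121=-1.96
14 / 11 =1.27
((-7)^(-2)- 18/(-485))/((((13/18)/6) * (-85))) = -147636/26260325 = -0.01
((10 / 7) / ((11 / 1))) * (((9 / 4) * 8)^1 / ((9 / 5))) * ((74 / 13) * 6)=44400 / 1001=44.36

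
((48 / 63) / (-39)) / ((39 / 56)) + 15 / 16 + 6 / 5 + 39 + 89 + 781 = 332591393 / 365040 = 911.11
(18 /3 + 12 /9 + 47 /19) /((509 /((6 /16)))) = 559 /77368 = 0.01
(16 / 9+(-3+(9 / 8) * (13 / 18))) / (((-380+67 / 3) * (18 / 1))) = 59 / 927072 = 0.00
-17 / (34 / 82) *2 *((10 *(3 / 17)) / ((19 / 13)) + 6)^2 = -444405888 / 104329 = -4259.66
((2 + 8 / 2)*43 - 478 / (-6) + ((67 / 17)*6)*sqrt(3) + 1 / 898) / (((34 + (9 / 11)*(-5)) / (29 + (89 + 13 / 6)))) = 75911*sqrt(3) / 799 + 1030664041 / 759708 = 1521.22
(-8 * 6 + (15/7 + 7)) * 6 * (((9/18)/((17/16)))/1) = -768/7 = -109.71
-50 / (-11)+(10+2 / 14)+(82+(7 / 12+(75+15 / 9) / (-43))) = 3793957 / 39732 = 95.49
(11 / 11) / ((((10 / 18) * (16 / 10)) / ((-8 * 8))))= -72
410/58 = 205/29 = 7.07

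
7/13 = 0.54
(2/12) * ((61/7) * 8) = 244/21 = 11.62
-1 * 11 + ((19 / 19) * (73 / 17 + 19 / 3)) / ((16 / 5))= -3133 / 408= -7.68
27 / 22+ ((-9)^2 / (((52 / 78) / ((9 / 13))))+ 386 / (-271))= 3252086 / 38753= 83.92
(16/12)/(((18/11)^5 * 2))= 161051/2834352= 0.06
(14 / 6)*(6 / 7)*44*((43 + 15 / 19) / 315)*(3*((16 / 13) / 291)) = 90112 / 580545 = 0.16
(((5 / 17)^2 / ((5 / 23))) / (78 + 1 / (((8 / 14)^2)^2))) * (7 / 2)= 103040 / 6464641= 0.02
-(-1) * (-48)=-48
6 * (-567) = -3402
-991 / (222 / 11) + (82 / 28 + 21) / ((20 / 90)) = 182051 / 3108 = 58.57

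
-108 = -108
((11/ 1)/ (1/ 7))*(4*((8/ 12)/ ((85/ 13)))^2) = 208208/ 65025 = 3.20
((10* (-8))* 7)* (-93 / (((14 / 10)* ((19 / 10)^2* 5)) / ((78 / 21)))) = 7654.93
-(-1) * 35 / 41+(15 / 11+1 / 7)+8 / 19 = 166825 / 59983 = 2.78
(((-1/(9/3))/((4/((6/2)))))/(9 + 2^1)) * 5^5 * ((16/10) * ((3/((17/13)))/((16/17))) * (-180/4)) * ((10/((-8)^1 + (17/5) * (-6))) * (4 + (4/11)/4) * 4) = -1233984375/17182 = -71818.44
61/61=1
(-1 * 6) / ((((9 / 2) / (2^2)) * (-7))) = 16 / 21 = 0.76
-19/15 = -1.27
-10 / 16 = -5 / 8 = -0.62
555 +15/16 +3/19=169053/304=556.10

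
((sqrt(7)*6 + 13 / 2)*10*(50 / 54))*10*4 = 65000 / 27 + 20000*sqrt(7) / 9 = 8286.85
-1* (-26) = 26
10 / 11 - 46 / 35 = -156 / 385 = -0.41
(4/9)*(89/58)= 178/261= 0.68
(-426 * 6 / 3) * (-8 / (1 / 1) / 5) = 6816 / 5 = 1363.20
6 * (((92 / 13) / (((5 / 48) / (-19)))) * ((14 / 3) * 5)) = -2349312 / 13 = -180716.31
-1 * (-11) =11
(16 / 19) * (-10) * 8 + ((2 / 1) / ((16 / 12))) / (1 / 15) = -44.87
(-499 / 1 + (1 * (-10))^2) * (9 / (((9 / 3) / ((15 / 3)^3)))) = -149625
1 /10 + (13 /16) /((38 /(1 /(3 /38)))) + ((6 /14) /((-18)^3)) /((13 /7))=0.37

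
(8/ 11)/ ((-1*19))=-8/ 209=-0.04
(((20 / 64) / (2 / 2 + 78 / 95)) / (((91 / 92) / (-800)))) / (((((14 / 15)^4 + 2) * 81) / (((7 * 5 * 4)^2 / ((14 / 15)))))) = -2048437500000 / 157054417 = -13042.85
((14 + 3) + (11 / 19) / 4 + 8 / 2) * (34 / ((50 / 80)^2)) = 874208 / 475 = 1840.44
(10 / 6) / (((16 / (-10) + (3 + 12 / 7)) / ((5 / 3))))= 875 / 981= 0.89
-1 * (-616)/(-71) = -616/71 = -8.68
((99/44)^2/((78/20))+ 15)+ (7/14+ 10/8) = 1877/104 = 18.05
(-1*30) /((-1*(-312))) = -5 /52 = -0.10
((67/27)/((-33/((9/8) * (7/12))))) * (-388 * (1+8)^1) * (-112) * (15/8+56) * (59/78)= -8699125967/10296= -844903.45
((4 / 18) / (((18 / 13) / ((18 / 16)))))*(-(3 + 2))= -65 / 72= -0.90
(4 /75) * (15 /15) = 4 /75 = 0.05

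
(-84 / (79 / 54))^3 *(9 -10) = 93329542656 / 493039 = 189294.44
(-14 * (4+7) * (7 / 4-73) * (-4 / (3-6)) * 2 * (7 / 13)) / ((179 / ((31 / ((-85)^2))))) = 1269884 / 3362515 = 0.38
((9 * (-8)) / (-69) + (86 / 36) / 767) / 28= 332333 / 8891064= 0.04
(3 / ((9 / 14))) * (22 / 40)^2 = 847 / 600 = 1.41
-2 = -2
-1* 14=-14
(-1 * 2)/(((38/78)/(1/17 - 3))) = 3900/323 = 12.07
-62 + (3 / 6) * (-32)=-78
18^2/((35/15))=972/7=138.86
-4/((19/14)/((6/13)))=-336/247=-1.36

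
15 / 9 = 5 / 3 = 1.67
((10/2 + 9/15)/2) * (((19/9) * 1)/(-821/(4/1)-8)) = -1064/38385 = -0.03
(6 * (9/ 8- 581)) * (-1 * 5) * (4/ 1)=69585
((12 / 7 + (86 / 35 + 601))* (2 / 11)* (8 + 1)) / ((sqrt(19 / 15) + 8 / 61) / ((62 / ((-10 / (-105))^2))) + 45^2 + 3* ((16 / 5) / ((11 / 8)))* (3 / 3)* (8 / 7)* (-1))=0.49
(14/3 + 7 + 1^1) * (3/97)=38/97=0.39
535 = 535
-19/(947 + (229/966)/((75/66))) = -12075/601976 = -0.02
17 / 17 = 1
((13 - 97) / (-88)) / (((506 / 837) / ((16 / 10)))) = 35154 / 13915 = 2.53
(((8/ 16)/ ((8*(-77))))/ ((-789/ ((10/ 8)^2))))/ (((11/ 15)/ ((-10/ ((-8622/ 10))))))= 3125/ 122921301888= 0.00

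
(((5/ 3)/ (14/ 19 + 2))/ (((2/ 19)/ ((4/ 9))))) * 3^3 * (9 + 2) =19855/ 26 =763.65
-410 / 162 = -205 / 81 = -2.53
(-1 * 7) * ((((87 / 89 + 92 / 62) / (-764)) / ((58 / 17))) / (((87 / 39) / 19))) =199607863 / 3545447432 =0.06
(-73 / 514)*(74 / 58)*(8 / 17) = -10804 / 126701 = -0.09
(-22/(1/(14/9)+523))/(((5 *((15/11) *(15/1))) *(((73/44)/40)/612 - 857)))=81095168/169179643596925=0.00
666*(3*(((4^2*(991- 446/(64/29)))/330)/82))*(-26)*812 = -19676255.27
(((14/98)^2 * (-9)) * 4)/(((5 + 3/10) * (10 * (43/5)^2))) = -900/4801853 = -0.00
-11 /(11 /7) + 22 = 15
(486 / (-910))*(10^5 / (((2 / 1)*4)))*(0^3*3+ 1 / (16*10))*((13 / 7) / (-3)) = 10125 / 392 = 25.83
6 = 6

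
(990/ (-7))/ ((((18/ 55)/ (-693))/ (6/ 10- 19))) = -5510340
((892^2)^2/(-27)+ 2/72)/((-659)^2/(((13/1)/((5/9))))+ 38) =-32920222446553/26110212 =-1260817.89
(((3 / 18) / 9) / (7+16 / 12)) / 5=1 / 2250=0.00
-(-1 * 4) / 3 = 4 / 3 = 1.33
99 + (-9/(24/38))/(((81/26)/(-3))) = 2029/18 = 112.72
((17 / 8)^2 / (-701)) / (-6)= 0.00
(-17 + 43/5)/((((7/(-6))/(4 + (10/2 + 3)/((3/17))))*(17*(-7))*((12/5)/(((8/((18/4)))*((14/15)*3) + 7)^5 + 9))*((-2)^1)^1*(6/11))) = 18516294906488368/65876540625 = 281075.70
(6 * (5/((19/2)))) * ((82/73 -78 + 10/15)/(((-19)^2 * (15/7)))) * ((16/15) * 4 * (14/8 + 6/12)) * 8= -11963392/500707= -23.89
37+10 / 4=79 / 2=39.50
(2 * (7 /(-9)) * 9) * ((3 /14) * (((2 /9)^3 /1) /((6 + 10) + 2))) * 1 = -4 /2187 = -0.00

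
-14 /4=-7 /2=-3.50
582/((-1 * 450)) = -97/75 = -1.29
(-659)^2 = 434281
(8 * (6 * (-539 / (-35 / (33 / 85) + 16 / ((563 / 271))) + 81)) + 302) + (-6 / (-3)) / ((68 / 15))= 234591456767 / 52082458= 4504.23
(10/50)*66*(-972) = -64152/5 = -12830.40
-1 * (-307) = 307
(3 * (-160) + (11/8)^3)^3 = -14603541628965589/134217728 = -108804863.91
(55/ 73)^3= 166375/ 389017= 0.43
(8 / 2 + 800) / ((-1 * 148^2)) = -201 / 5476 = -0.04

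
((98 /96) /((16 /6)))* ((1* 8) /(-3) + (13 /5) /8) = -13769 /15360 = -0.90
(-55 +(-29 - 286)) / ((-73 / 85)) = 430.82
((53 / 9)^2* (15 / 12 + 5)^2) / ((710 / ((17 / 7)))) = 5969125 / 1288224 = 4.63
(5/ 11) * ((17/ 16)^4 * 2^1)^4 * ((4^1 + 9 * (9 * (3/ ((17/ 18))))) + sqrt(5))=243305959378334342405 * sqrt(5)/ 12682136550675316736 + 31787207987016504381265/ 6341068275337658368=5055.81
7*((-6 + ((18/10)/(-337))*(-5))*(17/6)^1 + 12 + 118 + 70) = 863751/674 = 1281.53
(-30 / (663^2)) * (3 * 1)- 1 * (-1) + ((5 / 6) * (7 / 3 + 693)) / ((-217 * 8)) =72604247 / 109013112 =0.67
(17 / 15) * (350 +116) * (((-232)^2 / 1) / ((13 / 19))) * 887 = 36851351271.71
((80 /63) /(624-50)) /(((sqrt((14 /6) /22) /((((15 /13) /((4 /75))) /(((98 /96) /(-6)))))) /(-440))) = 158400000 *sqrt(462) /8958131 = 380.07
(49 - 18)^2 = 961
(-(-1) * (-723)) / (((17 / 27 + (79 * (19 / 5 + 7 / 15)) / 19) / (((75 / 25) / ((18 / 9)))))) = -5563485 / 94238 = -59.04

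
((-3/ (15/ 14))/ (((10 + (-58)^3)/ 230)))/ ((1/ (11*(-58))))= -205436/ 97551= -2.11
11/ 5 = 2.20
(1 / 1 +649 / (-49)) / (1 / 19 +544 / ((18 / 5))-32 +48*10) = -102600 / 5020393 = -0.02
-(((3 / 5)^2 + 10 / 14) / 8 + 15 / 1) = -5297 / 350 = -15.13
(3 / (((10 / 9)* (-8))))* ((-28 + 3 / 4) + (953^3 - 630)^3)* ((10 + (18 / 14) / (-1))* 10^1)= -610226000173396039727751002343 / 32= -19069562505418626241492220000.00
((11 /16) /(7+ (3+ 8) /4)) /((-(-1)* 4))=11 /624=0.02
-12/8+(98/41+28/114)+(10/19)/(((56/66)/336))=51551/246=209.56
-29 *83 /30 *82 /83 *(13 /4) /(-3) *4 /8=15457 /360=42.94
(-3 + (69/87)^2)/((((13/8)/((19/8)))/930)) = -35233980/10933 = -3222.72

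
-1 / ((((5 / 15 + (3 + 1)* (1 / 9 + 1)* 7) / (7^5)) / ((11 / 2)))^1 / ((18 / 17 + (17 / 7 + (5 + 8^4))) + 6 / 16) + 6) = -928887045471 / 5573322349802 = -0.17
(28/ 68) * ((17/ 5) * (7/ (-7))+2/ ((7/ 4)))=-79/ 85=-0.93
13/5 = 2.60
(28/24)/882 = 1/756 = 0.00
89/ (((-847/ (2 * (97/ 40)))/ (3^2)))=-4.59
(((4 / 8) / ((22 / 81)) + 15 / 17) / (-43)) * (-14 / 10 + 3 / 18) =25123 / 321640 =0.08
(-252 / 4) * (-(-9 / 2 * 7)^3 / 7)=-2250423 / 8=-281302.88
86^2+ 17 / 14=103561 / 14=7397.21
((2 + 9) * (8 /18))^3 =85184 /729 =116.85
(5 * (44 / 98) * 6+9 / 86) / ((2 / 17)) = 972417 / 8428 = 115.38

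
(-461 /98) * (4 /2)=-461 /49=-9.41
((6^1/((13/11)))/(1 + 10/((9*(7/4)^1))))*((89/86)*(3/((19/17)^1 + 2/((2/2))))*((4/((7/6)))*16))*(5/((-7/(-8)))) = 20706554880/21361067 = 969.36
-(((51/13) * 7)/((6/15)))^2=-3186225/676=-4713.35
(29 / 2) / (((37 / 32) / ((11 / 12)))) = 1276 / 111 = 11.50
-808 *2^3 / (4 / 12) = -19392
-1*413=-413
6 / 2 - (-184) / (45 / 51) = 3173 / 15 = 211.53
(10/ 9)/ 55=2/ 99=0.02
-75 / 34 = -2.21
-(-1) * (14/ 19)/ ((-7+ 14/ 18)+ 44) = 63/ 3230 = 0.02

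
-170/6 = -85/3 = -28.33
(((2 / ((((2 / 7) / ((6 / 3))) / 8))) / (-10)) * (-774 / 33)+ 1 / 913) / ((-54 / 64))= -38374048 / 123255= -311.34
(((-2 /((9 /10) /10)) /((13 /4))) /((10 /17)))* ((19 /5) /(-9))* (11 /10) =28424 /5265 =5.40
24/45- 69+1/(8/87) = -6911/120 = -57.59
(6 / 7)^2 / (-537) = -0.00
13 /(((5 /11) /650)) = 18590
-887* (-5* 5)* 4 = 88700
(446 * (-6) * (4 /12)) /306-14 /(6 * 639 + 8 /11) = -1345481 /460989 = -2.92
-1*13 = -13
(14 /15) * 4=56 /15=3.73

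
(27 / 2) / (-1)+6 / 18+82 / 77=-5591 / 462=-12.10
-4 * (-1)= 4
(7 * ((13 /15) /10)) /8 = 91 /1200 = 0.08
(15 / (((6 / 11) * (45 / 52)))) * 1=286 / 9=31.78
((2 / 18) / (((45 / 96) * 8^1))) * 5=4 / 27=0.15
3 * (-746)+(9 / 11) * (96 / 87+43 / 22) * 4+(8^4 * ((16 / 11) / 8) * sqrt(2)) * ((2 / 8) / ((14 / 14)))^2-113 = -2275.17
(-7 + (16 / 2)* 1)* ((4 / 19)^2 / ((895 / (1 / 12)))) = 0.00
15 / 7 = 2.14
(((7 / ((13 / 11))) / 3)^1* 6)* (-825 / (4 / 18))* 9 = -5145525 / 13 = -395809.62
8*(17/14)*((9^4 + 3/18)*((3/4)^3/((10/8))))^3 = 756089854140594159/7168000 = 105481285454.88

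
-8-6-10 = -24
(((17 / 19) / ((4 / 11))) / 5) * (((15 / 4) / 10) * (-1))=-561 / 3040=-0.18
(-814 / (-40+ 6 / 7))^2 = 8116801 / 18769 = 432.46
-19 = -19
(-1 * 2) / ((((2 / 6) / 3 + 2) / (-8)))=144 / 19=7.58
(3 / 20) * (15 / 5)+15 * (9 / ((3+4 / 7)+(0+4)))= 19377 / 1060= 18.28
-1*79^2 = -6241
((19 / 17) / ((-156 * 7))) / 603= -19 / 11194092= -0.00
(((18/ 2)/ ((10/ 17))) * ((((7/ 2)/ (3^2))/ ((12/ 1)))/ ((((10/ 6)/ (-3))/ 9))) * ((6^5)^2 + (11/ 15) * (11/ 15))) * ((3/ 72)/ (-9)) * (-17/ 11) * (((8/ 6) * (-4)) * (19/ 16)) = 522931146206077/ 23760000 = 22008886.62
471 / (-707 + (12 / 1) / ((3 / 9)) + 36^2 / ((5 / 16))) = 2355 / 17381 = 0.14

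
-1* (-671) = 671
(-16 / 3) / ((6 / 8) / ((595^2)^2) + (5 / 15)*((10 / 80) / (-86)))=1379673376480000 / 125333699077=11008.00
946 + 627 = 1573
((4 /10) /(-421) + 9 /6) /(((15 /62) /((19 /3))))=3717179 /94725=39.24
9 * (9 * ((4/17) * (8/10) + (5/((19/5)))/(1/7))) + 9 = 770.30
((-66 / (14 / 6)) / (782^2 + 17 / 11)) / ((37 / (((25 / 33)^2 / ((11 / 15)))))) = -18750 / 19164599069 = -0.00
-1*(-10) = 10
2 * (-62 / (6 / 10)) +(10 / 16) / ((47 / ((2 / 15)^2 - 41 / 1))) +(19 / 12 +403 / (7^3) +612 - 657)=-1447717673 / 5803560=-249.45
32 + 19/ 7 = 34.71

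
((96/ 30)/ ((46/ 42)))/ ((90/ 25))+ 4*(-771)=-212740/ 69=-3083.19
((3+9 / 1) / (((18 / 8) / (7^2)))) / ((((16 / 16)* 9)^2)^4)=784 / 129140163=0.00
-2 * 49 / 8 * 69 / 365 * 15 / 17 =-10143 / 4964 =-2.04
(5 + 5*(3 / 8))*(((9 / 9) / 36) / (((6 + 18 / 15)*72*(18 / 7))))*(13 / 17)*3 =25025 / 76142592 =0.00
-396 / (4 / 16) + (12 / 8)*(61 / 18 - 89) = -20549 / 12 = -1712.42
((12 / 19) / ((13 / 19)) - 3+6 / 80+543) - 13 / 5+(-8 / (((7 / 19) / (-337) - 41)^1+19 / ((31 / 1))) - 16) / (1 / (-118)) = 2403.02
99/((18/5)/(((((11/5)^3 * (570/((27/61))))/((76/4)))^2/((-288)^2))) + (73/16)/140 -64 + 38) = -162426349771840/41663371962703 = -3.90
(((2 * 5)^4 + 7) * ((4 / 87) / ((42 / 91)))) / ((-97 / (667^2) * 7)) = -653158.58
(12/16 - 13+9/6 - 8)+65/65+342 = 1297/4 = 324.25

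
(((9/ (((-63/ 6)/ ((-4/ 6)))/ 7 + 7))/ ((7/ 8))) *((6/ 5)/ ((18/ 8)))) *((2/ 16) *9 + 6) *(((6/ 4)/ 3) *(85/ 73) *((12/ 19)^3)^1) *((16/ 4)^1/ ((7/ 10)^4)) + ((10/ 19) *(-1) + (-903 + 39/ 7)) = -14546344442332/ 16387850227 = -887.63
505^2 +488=255513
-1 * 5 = -5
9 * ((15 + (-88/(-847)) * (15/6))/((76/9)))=95175/5852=16.26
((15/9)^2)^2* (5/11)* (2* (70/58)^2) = 7656250/749331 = 10.22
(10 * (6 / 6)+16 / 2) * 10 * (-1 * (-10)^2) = -18000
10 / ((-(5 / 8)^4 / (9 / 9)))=-8192 / 125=-65.54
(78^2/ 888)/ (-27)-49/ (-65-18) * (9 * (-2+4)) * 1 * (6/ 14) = 237721/ 55278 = 4.30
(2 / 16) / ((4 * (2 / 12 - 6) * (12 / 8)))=-1 / 280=-0.00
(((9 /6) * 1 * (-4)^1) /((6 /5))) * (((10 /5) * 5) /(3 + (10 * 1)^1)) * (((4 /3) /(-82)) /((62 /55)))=2750 /49569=0.06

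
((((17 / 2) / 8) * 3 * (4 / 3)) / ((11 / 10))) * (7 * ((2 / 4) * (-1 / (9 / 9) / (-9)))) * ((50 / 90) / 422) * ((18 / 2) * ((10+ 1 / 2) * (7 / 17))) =0.08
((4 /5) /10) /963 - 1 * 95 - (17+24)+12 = -2985298 /24075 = -124.00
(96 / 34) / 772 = 12 / 3281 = 0.00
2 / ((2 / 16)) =16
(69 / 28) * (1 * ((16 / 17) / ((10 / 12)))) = 1656 / 595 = 2.78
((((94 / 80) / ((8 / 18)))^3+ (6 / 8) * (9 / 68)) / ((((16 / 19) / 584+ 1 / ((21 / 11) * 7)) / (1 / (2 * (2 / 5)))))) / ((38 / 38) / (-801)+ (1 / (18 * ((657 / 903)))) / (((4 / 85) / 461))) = 46266561450788661549 / 113669204125766041600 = 0.41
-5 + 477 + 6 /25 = 11806 /25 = 472.24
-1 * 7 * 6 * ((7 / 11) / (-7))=42 / 11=3.82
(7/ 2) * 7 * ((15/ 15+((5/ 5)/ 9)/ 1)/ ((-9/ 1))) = -3.02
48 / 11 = 4.36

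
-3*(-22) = 66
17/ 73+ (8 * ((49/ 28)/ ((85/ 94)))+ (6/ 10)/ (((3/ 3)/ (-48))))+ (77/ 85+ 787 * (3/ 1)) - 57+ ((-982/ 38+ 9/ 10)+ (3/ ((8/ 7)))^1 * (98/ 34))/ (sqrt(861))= 2844150/ 1241 - 32071 * sqrt(861)/ 1589160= 2291.23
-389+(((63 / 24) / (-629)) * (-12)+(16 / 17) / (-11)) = -5383473 / 13838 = -389.04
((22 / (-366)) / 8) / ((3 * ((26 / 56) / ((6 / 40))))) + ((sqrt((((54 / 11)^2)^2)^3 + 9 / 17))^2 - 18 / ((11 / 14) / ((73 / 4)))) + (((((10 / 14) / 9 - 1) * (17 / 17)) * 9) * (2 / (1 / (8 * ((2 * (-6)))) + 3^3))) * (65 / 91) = 126267342144341036604088684763869 / 644583329873318054299080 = 195889866.05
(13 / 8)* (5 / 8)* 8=65 / 8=8.12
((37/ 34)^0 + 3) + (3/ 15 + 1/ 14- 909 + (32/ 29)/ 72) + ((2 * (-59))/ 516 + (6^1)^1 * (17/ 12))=-704253743/ 785610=-896.44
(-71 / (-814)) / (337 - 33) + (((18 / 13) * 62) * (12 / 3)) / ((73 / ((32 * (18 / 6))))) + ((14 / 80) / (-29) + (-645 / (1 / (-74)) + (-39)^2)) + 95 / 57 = 5077464008916917 / 102153548640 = 49704.24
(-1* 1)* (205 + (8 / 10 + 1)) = -206.80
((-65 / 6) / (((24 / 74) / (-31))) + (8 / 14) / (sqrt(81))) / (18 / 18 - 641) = -521917 / 322560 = -1.62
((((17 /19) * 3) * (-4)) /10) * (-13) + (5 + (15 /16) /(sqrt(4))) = 59057 /3040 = 19.43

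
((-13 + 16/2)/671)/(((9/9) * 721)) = -5/483791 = -0.00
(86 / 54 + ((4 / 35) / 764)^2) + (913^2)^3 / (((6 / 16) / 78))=145363237700445923152102225102 / 1206609075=120472521475479473873.59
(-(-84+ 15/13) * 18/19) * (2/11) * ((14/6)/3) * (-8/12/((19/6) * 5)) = -0.47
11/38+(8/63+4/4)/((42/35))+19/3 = 27155/3591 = 7.56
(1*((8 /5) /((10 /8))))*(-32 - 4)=-1152 /25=-46.08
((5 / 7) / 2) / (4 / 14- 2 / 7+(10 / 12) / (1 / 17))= 3 / 119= 0.03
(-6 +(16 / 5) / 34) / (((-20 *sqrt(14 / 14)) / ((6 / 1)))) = 753 / 425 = 1.77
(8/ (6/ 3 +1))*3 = 8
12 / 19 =0.63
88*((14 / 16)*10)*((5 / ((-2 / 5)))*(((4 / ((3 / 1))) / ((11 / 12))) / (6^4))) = -875 / 81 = -10.80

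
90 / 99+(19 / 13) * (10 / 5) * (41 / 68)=12989 / 4862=2.67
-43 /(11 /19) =-817 /11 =-74.27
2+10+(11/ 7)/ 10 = 851/ 70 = 12.16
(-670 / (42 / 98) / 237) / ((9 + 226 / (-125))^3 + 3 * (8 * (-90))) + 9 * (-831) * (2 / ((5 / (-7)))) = 259978558416999016 / 12414690305055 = 20941.20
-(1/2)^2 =-1/4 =-0.25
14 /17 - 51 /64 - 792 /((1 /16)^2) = -220594147 /1088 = -202751.97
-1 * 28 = -28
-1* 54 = -54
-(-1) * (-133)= -133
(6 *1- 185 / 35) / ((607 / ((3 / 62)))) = 15 / 263438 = 0.00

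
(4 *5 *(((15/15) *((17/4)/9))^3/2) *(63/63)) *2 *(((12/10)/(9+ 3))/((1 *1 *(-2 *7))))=-4913/326592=-0.02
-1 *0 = 0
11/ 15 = 0.73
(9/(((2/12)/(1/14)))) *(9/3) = 81/7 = 11.57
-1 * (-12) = 12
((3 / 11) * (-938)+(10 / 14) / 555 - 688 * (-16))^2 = 8445409475390281 / 73051209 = 115609441.53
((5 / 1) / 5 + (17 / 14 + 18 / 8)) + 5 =265 / 28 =9.46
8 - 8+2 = 2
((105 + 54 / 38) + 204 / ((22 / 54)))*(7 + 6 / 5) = 5202654 / 1045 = 4978.62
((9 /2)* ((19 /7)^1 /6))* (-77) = -627 /4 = -156.75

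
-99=-99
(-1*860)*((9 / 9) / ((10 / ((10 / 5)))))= -172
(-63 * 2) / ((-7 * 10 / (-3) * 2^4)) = -27 / 80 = -0.34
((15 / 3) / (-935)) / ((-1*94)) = 1 / 17578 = 0.00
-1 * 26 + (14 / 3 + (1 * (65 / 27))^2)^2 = 44353663 / 531441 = 83.46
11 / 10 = 1.10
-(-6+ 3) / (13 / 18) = 54 / 13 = 4.15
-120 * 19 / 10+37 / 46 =-10451 / 46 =-227.20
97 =97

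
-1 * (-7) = 7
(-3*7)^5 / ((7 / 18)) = -10501974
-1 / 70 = -0.01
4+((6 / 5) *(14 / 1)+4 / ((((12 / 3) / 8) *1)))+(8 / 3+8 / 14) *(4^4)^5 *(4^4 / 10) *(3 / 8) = 1196268651021296 / 35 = 34179104314894.17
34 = 34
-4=-4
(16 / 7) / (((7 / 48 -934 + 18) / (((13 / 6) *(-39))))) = 64896 / 307727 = 0.21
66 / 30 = 11 / 5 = 2.20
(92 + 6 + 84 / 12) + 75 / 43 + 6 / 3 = 4676 / 43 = 108.74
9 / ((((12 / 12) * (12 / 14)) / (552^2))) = 3199392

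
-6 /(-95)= 0.06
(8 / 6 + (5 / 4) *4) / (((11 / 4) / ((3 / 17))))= 76 / 187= 0.41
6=6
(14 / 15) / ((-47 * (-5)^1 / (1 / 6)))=7 / 10575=0.00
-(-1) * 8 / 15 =8 / 15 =0.53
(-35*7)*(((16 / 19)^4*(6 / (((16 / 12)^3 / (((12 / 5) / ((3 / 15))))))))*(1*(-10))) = 4877107200 / 130321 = 37423.80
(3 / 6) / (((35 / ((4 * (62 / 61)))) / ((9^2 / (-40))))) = -2511 / 21350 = -0.12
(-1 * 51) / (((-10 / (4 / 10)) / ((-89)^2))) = 403971 / 25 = 16158.84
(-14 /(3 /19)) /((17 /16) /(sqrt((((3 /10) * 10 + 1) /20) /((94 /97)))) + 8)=-26421248 /2180127 + 36176 * sqrt(45590) /2180127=-8.58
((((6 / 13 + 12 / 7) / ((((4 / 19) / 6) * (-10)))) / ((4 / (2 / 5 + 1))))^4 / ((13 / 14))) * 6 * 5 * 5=21294110128527621 / 5940688000000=3584.45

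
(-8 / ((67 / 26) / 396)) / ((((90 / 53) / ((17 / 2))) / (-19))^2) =-167630412092 / 15075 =-11119762.00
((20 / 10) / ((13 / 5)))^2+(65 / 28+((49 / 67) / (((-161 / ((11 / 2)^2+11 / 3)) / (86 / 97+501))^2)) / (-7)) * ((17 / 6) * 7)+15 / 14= -7879194251133971651 / 340857167230944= -23115.82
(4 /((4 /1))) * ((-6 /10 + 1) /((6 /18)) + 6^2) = 186 /5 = 37.20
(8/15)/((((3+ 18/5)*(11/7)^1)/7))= 392/1089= 0.36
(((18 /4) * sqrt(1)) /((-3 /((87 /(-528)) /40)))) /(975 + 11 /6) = 261 /41261440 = 0.00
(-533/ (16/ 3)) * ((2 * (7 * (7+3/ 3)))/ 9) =-3731/ 3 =-1243.67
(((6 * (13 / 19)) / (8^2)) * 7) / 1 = 273 / 608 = 0.45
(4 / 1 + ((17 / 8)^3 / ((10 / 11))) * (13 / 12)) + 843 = 52742239 / 61440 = 858.43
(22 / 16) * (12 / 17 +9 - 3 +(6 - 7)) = 1067 / 136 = 7.85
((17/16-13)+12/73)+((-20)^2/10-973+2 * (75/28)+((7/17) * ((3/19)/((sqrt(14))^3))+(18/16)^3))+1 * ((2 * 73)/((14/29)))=-166283769/261632+3 * sqrt(14)/9044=-635.56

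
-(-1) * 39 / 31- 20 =-581 / 31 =-18.74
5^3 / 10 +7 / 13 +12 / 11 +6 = 5757 / 286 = 20.13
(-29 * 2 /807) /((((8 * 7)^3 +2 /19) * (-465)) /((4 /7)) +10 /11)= 24244 /48206450679495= 0.00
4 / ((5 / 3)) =12 / 5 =2.40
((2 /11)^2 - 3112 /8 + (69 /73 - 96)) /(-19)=4275364 /167827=25.47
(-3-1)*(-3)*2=24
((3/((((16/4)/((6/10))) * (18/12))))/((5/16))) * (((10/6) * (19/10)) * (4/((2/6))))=912/25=36.48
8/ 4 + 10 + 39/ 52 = 51/ 4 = 12.75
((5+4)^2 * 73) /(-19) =-5913 /19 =-311.21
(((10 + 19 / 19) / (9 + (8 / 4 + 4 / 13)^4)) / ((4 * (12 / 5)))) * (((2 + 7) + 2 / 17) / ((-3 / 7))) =-1704377675 / 2612135952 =-0.65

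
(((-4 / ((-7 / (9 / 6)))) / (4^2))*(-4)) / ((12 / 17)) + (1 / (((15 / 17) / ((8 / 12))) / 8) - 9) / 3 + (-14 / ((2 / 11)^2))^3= -287112467239 / 3780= -75955679.16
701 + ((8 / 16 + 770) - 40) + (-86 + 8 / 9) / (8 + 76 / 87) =823285 / 579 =1421.91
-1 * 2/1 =-2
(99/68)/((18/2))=11/68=0.16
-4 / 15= -0.27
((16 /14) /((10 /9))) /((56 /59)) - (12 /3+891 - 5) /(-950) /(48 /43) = 429659 /223440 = 1.92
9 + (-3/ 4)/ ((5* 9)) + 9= 1079/ 60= 17.98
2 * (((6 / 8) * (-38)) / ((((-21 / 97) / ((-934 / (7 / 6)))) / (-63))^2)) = -151585299750672 / 49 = -3093577545932.08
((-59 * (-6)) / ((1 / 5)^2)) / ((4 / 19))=84075 / 2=42037.50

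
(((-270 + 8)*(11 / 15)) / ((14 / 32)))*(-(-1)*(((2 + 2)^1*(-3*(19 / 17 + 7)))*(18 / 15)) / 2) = 76361472 / 2975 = 25667.72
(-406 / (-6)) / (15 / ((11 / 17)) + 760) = 2233 / 25845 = 0.09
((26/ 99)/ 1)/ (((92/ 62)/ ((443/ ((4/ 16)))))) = 714116/ 2277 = 313.62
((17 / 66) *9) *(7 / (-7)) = -2.32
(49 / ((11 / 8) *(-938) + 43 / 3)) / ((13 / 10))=-1176 / 39793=-0.03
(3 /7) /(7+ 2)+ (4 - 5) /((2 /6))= -62 /21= -2.95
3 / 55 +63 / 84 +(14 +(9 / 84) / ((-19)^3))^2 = 399240432613027 / 2028618388720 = 196.80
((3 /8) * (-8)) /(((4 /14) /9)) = -189 /2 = -94.50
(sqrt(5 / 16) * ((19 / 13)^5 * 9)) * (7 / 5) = 155994237 * sqrt(5) / 7425860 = 46.97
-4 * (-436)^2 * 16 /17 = -12166144 /17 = -715655.53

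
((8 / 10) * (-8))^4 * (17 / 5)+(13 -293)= 16950792 / 3125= 5424.25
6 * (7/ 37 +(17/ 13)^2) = 71256/ 6253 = 11.40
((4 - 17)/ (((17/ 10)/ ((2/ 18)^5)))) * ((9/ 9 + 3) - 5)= 130/ 1003833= 0.00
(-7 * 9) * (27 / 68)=-1701 / 68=-25.01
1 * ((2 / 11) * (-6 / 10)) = -6 / 55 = -0.11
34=34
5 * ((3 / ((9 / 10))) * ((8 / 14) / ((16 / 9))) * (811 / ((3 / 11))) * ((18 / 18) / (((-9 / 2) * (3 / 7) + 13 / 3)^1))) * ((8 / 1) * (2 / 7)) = 15141.73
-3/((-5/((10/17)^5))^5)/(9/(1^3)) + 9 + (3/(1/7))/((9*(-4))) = 194277789553329546757632189698919/23082509649393609515758279964228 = 8.42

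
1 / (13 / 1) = 1 / 13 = 0.08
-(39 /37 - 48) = 1737 /37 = 46.95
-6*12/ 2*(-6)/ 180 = 6/ 5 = 1.20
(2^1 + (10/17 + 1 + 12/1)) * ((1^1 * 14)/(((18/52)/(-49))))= -4726540/153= -30892.42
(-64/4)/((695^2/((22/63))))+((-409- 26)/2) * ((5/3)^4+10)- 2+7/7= -703720573687/182583450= -3854.24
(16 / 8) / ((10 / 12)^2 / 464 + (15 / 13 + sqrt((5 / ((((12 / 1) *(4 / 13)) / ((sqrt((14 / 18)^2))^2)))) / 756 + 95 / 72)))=0.87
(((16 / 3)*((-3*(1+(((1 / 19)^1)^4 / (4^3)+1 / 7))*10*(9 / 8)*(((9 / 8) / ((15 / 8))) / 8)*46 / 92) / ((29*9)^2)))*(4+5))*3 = -600519231 / 196403130112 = -0.00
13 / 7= 1.86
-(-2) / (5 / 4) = 1.60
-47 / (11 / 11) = -47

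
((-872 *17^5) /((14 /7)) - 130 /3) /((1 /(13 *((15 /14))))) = -60358125295 /7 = -8622589327.86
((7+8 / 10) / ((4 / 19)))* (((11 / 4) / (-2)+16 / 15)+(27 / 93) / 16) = -533273 / 49600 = -10.75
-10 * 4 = -40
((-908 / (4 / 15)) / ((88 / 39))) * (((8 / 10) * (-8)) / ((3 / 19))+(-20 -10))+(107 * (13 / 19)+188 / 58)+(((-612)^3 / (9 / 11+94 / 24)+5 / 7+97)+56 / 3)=-15370717654136629 / 318202500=-48304829.96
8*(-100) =-800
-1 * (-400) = 400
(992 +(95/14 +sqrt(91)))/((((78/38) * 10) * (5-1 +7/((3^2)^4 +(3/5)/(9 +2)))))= 1142717 * sqrt(91)/93848105 +15978611811/1313873470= 12.28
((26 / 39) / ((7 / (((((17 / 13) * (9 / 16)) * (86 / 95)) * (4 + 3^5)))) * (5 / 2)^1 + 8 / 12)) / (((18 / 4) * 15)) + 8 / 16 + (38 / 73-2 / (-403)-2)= -6475338439 / 6733126530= -0.96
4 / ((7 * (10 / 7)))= 2 / 5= 0.40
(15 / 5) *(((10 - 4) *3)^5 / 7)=5668704 / 7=809814.86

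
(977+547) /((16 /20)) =1905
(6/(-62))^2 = 9/961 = 0.01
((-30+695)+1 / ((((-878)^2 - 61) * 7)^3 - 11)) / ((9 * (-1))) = -34822384365628916295517 / 471280389910767288210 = -73.89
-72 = -72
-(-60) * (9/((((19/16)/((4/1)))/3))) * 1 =103680/19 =5456.84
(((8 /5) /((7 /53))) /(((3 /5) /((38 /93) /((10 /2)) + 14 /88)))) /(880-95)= 0.01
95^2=9025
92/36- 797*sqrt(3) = 23/9- 797*sqrt(3) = -1377.89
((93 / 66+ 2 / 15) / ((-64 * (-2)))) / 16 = 509 / 675840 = 0.00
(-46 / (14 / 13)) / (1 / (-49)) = 2093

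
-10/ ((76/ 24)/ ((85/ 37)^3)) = -36847500/ 962407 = -38.29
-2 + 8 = 6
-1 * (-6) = 6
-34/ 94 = -17/ 47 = -0.36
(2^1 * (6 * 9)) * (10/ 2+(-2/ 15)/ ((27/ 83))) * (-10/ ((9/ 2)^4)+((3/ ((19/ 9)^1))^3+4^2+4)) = 7644808107508/ 675028485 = 11325.16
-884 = -884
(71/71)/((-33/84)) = -28/11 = -2.55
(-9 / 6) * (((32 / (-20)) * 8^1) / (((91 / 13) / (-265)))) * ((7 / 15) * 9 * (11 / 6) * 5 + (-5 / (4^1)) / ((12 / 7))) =-27454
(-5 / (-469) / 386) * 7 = 5 / 25862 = 0.00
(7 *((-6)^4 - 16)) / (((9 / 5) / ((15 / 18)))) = 112000 / 27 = 4148.15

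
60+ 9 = 69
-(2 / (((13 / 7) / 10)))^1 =-140 / 13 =-10.77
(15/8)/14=15/112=0.13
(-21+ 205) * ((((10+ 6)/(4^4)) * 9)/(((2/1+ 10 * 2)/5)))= 1035/44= 23.52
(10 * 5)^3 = 125000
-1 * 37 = -37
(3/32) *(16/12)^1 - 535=-4279/8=-534.88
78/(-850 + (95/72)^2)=-404352/4397375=-0.09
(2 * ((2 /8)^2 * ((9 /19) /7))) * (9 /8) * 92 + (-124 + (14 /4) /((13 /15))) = -3294397 /27664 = -119.09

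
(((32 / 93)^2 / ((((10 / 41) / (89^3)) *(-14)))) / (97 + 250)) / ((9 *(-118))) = 3699677312 / 55777357755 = 0.07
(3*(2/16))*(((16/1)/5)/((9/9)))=6/5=1.20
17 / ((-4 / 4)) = -17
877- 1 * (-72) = 949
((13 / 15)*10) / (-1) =-26 / 3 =-8.67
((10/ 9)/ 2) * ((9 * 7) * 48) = 1680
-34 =-34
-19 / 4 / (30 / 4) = -19 / 30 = -0.63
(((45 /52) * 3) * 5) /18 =75 /104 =0.72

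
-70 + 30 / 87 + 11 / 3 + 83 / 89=-503728 / 7743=-65.06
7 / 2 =3.50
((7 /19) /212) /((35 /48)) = 12 /5035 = 0.00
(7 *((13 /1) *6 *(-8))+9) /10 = -4359 /10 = -435.90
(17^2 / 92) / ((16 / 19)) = 5491 / 1472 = 3.73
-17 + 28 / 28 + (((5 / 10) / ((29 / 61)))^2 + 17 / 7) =-293533 / 23548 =-12.47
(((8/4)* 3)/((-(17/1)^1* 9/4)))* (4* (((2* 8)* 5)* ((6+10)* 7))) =-286720/51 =-5621.96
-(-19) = 19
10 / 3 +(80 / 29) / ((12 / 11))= 170 / 29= 5.86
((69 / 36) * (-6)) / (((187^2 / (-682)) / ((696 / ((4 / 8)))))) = 992496 / 3179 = 312.20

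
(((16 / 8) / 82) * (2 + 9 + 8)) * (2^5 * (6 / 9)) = 9.89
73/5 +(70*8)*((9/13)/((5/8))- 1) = 4869/65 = 74.91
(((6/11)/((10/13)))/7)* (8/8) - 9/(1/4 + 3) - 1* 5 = -38378/5005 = -7.67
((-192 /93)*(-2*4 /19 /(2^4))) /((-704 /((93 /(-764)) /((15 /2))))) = 1 /798380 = 0.00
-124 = -124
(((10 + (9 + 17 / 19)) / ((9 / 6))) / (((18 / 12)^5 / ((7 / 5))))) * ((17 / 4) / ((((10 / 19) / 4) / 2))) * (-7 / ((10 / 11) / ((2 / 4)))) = -2052512 / 3375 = -608.15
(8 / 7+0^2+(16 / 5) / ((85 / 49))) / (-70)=-4444 / 104125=-0.04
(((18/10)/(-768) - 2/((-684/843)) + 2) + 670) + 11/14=344862803/510720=675.25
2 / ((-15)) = -2 / 15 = -0.13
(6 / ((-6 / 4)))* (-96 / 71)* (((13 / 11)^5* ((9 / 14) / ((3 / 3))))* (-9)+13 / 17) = -68.01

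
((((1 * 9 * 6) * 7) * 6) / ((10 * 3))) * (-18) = -6804 / 5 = -1360.80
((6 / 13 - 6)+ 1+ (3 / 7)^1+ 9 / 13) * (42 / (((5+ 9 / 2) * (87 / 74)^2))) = -10.93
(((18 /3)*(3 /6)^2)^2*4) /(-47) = -0.19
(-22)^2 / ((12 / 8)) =968 / 3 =322.67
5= 5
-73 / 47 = -1.55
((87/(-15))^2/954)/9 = 841/214650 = 0.00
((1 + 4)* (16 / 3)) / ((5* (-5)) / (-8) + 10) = 128 / 63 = 2.03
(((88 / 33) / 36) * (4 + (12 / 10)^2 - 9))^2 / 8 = 7921 / 911250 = 0.01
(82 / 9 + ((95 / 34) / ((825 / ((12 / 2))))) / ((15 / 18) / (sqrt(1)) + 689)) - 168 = -5534048924 / 34829685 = -158.89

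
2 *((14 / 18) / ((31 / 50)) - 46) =-24968 / 279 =-89.49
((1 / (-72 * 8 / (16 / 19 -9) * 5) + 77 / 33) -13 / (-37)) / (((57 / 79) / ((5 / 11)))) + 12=3476537417 / 253889856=13.69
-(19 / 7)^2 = -361 / 49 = -7.37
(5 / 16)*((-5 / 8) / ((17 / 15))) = -375 / 2176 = -0.17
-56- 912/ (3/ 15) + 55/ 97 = -447697/ 97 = -4615.43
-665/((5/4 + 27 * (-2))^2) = -10640/44521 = -0.24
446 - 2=444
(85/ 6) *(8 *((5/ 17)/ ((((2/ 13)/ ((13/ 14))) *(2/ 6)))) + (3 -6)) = 7855/ 14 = 561.07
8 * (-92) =-736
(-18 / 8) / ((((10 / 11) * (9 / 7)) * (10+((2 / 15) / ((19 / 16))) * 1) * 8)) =-399 / 16768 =-0.02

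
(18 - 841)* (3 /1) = -2469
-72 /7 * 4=-288 /7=-41.14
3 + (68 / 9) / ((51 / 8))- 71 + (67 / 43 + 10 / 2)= -69958 / 1161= -60.26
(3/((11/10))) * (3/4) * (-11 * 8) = -180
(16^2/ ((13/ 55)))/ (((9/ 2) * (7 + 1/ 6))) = 56320/ 1677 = 33.58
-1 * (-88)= 88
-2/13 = -0.15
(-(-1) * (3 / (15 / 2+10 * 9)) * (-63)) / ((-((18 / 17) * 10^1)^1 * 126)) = 0.00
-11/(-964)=11/964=0.01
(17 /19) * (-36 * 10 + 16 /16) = -6103 /19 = -321.21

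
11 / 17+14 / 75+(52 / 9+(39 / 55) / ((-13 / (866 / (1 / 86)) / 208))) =-844957.46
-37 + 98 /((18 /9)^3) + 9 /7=-657 /28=-23.46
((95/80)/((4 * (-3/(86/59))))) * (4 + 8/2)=-817/708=-1.15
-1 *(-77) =77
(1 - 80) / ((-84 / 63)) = 237 / 4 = 59.25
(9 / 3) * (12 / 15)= 12 / 5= 2.40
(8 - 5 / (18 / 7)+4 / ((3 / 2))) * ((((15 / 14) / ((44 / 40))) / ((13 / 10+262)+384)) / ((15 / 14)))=7850 / 640827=0.01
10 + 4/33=334/33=10.12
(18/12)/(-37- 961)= -3/1996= -0.00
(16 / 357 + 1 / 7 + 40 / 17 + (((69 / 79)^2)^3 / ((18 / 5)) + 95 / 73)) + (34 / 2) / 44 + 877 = 245671926528714589319 / 278744495846642364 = 881.35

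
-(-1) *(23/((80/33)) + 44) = 4279/80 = 53.49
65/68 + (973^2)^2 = 60948114362053/68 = 896295799441.96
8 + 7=15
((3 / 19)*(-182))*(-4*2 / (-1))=-4368 / 19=-229.89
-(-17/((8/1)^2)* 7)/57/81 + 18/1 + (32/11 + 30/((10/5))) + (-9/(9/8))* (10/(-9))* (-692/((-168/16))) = 14145949963/22752576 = 621.73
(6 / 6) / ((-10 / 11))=-11 / 10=-1.10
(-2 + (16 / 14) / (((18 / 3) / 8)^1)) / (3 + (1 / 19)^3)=-34295 / 216069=-0.16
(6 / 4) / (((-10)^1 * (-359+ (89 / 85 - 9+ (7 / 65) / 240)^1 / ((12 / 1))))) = 477360 / 1144590601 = 0.00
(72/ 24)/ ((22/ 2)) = 3/ 11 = 0.27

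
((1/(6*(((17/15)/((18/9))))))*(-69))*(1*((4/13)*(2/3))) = -4.16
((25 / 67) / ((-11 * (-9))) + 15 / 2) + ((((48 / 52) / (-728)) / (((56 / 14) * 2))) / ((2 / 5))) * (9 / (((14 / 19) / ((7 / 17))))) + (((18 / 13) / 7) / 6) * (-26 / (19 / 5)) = 168610477775 / 23172836544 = 7.28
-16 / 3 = -5.33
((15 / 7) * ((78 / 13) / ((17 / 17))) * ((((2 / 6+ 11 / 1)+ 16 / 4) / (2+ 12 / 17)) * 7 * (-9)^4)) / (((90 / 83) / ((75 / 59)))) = 231439275 / 59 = 3922699.58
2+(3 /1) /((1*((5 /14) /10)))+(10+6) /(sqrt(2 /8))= 118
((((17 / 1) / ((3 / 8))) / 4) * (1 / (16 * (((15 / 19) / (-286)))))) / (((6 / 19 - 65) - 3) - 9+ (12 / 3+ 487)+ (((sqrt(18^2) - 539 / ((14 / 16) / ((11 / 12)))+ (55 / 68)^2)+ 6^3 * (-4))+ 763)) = 1014495196 / 919970985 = 1.10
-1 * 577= -577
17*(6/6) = 17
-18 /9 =-2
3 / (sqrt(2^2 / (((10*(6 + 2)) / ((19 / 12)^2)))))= 72*sqrt(5) / 19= 8.47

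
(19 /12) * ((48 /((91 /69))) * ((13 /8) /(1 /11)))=14421 /14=1030.07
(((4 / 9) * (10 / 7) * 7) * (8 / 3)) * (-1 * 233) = -74560 / 27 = -2761.48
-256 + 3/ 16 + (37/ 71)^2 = -20610909/ 80656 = -255.54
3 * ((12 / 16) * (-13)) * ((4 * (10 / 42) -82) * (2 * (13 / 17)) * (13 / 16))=5608941 / 1904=2945.87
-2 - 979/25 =-1029/25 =-41.16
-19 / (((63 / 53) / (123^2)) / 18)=-4352829.43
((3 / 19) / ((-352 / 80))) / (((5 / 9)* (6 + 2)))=-27 / 3344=-0.01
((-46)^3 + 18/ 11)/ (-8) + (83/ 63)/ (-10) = 168629959/ 13860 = 12166.66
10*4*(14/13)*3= 1680/13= 129.23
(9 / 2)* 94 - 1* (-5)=428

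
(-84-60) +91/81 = -142.88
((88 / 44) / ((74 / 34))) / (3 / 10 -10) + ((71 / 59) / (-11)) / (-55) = -11881481 / 128109355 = -0.09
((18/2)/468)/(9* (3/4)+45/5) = 1/819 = 0.00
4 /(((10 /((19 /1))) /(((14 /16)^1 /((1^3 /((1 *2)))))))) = 133 /10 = 13.30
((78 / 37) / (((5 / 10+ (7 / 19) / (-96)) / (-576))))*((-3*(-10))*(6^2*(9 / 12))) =-13275684864 / 6697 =-1982333.11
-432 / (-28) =108 / 7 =15.43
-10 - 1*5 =-15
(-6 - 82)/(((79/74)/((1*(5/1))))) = -32560/79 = -412.15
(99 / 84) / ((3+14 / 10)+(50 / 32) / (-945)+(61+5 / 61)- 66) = -1087020 / 479317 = -2.27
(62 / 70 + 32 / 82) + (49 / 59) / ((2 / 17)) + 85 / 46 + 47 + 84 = 274925157 / 1947295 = 141.18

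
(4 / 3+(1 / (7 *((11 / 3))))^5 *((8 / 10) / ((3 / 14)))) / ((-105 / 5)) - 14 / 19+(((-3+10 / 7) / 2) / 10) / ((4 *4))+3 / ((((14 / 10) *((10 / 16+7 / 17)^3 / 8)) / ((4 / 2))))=30715414391062857341 / 1025184495189505728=29.96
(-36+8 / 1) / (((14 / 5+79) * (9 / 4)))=-560 / 3681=-0.15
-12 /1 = -12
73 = 73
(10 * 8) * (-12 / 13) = -960 / 13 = -73.85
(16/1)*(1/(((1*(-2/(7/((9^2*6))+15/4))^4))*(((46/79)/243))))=14160439382661919/168972728832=83803.11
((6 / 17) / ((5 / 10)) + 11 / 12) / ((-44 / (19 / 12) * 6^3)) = -6289 / 23265792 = -0.00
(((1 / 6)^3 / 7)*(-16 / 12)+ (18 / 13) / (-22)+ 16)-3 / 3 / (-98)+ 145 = 160.95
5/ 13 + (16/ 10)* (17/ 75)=3643/ 4875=0.75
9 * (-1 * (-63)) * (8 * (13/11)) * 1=58968/11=5360.73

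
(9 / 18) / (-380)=-1 / 760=-0.00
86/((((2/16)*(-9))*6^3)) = -86/243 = -0.35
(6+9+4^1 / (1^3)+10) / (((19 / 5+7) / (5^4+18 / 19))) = 1724485 / 1026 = 1680.78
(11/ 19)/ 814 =1/ 1406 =0.00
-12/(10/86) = -516/5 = -103.20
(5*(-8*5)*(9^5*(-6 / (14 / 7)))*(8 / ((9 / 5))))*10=1574640000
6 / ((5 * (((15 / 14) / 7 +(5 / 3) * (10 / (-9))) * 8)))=-3969 / 44950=-0.09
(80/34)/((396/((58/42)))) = 290/35343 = 0.01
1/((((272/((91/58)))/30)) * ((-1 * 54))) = -455/141984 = -0.00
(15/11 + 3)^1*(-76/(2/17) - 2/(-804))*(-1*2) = 4155056/737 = 5637.80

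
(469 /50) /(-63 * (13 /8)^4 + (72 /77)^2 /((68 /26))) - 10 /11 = -46370731791926 /49836369050325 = -0.93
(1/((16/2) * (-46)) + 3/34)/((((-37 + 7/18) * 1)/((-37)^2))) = -6591735/2061352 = -3.20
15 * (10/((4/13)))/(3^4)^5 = 0.00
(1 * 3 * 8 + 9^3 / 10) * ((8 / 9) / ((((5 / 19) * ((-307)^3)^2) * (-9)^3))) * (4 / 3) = -98192 / 137322056691913842225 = -0.00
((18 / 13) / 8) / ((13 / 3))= 27 / 676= 0.04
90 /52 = 45 /26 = 1.73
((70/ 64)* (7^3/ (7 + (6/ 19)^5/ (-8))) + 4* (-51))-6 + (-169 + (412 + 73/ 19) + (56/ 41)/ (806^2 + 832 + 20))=90.44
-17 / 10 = -1.70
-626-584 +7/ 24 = -29033/ 24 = -1209.71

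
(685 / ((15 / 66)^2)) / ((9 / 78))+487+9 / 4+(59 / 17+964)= 118718399 / 1020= 116390.59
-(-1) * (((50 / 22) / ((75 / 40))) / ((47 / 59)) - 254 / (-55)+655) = 661.14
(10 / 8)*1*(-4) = -5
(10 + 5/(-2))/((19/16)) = 120/19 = 6.32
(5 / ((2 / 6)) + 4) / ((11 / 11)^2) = 19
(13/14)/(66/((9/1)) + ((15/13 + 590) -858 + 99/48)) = -4056/1124543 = -0.00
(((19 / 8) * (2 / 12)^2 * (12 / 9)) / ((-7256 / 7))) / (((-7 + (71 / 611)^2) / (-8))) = -0.00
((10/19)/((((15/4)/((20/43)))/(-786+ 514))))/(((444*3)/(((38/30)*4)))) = -8704/128871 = -0.07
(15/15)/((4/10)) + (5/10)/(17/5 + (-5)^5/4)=77765/31114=2.50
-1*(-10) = 10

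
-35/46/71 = -0.01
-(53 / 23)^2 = -2809 / 529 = -5.31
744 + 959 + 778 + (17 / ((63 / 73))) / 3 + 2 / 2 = 470339 / 189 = 2488.57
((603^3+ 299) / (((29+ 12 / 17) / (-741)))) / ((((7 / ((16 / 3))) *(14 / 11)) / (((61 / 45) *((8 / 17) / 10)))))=-1162845403189184 / 5567625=-208858427.64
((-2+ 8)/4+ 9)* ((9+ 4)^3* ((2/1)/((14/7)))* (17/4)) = 784329/8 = 98041.12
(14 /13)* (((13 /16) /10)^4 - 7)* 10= -32112440073 /425984000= -75.38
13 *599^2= 4664413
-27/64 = -0.42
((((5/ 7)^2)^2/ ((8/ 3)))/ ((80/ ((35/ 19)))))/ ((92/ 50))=46875/ 38372096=0.00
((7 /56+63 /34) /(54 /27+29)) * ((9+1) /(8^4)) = 0.00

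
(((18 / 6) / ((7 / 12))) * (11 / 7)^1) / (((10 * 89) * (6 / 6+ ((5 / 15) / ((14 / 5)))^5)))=0.01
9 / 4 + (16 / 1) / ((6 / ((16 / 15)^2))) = 14267 / 2700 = 5.28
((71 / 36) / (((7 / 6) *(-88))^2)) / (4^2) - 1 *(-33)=200352839 / 6071296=33.00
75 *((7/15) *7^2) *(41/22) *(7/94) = 492205/2068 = 238.01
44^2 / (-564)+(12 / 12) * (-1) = -625 / 141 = -4.43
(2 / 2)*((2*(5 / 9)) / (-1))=-10 / 9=-1.11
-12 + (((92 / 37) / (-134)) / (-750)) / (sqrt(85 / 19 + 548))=-12 + 23 * sqrt(199443) / 9758273625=-12.00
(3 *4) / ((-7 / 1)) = -12 / 7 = -1.71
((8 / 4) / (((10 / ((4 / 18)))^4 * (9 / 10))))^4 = 256 / 2968180043715070508056640625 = 0.00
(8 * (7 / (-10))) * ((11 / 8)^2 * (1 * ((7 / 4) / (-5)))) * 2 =5929 / 800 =7.41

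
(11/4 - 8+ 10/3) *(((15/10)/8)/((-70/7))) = 23/640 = 0.04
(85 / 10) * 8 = 68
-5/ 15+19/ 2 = 55/ 6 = 9.17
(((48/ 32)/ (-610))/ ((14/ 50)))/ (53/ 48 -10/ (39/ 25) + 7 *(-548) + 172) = 2340/ 977679269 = 0.00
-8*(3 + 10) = -104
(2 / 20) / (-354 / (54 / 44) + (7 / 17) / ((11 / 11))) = -153 / 440690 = -0.00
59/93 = 0.63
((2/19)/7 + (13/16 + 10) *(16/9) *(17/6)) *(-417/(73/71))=-22094.93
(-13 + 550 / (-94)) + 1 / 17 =-15015 / 799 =-18.79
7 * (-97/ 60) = -679/ 60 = -11.32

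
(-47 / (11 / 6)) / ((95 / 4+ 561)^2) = -4512 / 60180131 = -0.00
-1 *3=-3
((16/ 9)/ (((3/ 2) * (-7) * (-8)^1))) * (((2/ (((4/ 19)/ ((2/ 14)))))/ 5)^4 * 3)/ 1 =130321/ 378157500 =0.00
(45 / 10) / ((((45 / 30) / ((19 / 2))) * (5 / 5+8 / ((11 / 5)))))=209 / 34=6.15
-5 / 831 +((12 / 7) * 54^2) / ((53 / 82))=2384423009 / 308301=7734.07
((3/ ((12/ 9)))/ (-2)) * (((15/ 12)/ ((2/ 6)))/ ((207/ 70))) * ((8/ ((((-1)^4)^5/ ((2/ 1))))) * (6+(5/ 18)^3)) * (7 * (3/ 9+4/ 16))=-561.24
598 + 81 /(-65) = 38789 /65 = 596.75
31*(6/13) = 186/13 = 14.31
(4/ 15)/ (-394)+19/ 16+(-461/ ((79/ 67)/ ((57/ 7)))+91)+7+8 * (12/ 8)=-3072.46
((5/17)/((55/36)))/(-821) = -36/153527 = -0.00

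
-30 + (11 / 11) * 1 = -29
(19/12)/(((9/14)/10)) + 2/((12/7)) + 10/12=719/27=26.63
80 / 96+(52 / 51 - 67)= -2215 / 34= -65.15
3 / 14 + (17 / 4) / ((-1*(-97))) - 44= -118803 / 2716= -43.74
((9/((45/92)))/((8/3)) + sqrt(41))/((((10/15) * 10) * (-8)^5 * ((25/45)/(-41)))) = 1107 * sqrt(41)/3276800 + 76383/32768000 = 0.00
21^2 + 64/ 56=3095/ 7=442.14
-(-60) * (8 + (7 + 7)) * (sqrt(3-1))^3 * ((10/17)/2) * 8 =8784.76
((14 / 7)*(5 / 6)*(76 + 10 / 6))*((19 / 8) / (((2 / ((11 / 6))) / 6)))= 243485 / 144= 1690.87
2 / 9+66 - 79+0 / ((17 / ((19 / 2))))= -115 / 9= -12.78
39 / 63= 13 / 21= 0.62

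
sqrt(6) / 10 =0.24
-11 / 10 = -1.10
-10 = -10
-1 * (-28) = 28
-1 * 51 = -51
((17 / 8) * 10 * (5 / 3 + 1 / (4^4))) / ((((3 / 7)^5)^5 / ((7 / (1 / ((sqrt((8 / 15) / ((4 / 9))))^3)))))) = 204750333644435169160510339 * sqrt(30) / 2169058840174080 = 517027820161.70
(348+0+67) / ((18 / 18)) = 415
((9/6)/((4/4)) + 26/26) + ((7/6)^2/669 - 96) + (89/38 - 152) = -111267149/457596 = -243.16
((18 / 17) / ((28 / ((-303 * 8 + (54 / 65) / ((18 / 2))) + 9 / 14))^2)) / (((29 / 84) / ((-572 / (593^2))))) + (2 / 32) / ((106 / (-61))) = -1225898966666207371 / 32776278031151200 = -37.40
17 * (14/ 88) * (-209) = -2261/ 4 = -565.25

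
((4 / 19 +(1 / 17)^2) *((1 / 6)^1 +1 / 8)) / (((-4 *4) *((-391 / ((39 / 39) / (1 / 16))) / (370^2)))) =281500625 / 12881886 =21.85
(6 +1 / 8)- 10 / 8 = 4.88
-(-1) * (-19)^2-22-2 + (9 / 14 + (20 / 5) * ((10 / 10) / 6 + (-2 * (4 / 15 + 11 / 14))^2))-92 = 5821853 / 22050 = 264.03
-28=-28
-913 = -913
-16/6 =-8/3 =-2.67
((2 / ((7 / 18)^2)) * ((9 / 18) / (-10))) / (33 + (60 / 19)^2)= -19494 / 1266895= -0.02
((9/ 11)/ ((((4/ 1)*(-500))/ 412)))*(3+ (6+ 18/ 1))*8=-36.41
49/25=1.96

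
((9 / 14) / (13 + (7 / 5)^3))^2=140625 / 84345856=0.00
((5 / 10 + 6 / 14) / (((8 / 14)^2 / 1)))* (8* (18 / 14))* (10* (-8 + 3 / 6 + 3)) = -1316.25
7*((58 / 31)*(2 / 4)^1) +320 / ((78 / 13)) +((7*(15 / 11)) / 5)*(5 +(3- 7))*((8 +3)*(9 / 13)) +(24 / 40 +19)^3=1149147878 / 151125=7603.96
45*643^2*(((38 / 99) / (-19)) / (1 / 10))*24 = -992277600 / 11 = -90207054.55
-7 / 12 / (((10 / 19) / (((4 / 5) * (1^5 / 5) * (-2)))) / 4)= 532 / 375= 1.42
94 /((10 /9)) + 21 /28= 1707 /20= 85.35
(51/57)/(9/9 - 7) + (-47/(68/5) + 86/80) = -98063/38760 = -2.53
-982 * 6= -5892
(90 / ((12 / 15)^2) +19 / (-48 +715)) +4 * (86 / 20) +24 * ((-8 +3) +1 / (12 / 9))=1490171 / 26680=55.85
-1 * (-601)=601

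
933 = 933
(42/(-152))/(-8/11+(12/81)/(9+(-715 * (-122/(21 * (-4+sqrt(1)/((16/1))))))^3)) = 628014313222588121907/1652955422102098783600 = 0.38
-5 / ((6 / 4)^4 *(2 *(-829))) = 40 / 67149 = 0.00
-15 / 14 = -1.07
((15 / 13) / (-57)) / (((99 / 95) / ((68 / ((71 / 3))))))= -1700 / 30459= -0.06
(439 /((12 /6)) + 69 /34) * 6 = 22596 /17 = 1329.18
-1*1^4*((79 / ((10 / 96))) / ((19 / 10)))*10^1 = -75840 / 19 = -3991.58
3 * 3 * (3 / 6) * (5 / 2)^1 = 45 / 4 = 11.25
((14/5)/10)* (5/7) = 1/5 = 0.20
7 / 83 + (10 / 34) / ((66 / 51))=569 / 1826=0.31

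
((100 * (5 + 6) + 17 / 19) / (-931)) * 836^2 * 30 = -1214859360 / 49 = -24793048.16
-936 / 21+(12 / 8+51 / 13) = -7125 / 182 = -39.15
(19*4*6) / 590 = 228 / 295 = 0.77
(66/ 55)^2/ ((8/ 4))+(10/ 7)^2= 3382/ 1225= 2.76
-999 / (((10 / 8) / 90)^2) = -5178816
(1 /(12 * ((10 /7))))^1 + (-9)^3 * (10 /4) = -218693 /120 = -1822.44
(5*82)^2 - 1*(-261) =168361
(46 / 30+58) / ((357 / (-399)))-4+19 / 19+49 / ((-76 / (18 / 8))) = -5502983 / 77520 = -70.99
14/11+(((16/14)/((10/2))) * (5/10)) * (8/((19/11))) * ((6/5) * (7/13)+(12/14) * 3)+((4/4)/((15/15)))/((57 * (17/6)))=168729536/56581525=2.98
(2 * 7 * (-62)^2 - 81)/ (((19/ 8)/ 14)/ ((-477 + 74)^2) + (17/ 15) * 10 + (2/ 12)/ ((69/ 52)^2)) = 2792124632305008/ 593809974397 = 4702.05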